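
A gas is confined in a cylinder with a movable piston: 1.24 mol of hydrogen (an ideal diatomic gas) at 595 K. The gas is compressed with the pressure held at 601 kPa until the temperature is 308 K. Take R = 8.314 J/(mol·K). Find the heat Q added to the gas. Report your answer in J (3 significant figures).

Isobaric: W = nRΔT = (1.24)(8.314)(-287) = -2959 J.
ΔU = nCᵥΔT with Cᵥ = 5R/2: ΔU = (1.24)(20.79)(-287) = -7397 J.
Q = ΔU + W = -7397 − 2959 = -10356 J.

Q ≈ -10400 J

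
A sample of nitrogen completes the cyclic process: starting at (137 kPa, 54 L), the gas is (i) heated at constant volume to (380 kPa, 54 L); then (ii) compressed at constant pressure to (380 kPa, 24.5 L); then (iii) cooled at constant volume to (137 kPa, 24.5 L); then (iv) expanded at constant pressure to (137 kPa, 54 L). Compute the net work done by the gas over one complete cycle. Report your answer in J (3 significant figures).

W_net ≈ -7170 J

Constant-volume legs do no work.
W(ii) = (380)(24.5 − 54) = -11210 J; W(iv) = (137)(54 − 24.5) = 4042 J.
W_net = -11210 + 4042 = -7168 J (the counter-clockwise enclosed area).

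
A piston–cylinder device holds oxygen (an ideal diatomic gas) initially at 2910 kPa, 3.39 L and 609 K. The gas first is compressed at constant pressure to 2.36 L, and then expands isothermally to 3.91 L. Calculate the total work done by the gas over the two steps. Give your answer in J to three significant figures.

Step 1 (isobaric): W = PΔV = (2910 kPa)(2.36 − 3.39 L) = -2997 J.
After step 1: P = 2910 kPa, V = 2.36 L, T = 424 K.
Step 2 (isothermal): W = P₁V₁ ln(V₂/V₁) = (6868) ln(3.91/2.36) = 3467 J.
W_total = -2997 + 3467 = 470 J.

W_total ≈ 470 J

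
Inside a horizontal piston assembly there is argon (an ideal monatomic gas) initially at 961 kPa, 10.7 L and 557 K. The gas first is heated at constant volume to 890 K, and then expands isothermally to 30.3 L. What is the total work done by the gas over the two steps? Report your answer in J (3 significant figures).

W_total ≈ 17100 J

Step 1 (isochoric): W = 0 (constant volume).
After step 1: P = 1536 kPa (V unchanged).
Step 2 (isothermal): W = P₁V₁ ln(V₂/V₁) = (16430) ln(30.3/10.7) = 17102 J.
W_total = 0 + 17102 = 17102 J.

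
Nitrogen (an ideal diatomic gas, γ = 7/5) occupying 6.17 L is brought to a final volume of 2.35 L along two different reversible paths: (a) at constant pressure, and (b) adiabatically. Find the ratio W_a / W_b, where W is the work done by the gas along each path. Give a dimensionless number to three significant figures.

Path (a) isobaric: W = P₁(V₂ − V₁) → W_a/(P₁V₁) = -0.6191.
Path (b) adiabatic: W = P₁V₁(1 − (V₁/V₂)^(γ−1))/(γ−1) → W_b/(P₁V₁) = -1.178.
W_a / W_b = -0.6191 / -1.178 = 0.5255.

W_a / W_b ≈ 0.526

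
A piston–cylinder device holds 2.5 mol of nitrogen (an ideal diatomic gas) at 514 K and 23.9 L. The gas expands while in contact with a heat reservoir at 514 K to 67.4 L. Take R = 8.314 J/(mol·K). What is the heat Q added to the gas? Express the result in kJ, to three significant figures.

Q ≈ 11.1 kJ

Isothermal ⇒ ΔU = 0, so Q = W = nRT ln(V₂/V₁).
Q = (2.5)(8.314)(514) ln(67.4/23.9) = 10683 × 1.037 = 11076 J.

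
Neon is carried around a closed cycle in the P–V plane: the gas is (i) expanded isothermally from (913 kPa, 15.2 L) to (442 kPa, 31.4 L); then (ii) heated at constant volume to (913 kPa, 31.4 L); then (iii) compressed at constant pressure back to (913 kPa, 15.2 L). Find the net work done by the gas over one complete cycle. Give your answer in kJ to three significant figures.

W_net ≈ -4.72 kJ

Leg (i): W = PᵢVᵢ ln(V_f/Vᵢ) = (13878) ln(31.4/15.2) = 10068 J.
Leg (ii): W = 0.
Leg (iii): W = PΔV = (913)(15.2 − 31.4) = -14791 J.
W_net = 10068 − 14791 = -4722 J.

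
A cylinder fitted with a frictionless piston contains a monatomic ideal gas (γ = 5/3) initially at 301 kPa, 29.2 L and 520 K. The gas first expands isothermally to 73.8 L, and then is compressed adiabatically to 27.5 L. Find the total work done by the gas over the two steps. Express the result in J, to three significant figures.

W_total ≈ -4130 J

Step 1 (isothermal): W = P₁V₁ ln(V₂/V₁) = (8789) ln(73.8/29.2) = 8149 J.
After step 1: P = 119.1 kPa, V = 73.8 L, T = 520 K.
Step 2 (adiabatic): W = (P₁V₁ − P₂V₂)/(γ−1) = (8789 − 16973)/0.667 = -12276 J.
W_total = 8149 − 12276 = -4127 J.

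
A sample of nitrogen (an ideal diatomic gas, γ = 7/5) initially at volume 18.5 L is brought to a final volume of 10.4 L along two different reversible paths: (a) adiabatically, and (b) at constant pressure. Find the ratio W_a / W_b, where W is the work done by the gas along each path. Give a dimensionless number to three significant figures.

W_a / W_b ≈ 1.48

Path (a) adiabatic: W = P₁V₁(1 − (V₁/V₂)^(γ−1))/(γ−1) → W_a/(P₁V₁) = -0.6477.
Path (b) isobaric: W = P₁(V₂ − V₁) → W_b/(P₁V₁) = -0.4378.
W_a / W_b = -0.6477 / -0.4378 = 1.479.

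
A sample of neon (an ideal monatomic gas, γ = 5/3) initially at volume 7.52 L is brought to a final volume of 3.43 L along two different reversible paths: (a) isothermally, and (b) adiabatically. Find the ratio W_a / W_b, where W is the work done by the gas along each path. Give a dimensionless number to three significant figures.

W_a / W_b ≈ 0.761

Path (a) isothermal: W = P₁V₁ ln(V₂/V₁) → W_a/(P₁V₁) = -0.785.
Path (b) adiabatic: W = P₁V₁(1 − (V₁/V₂)^(γ−1))/(γ−1) → W_b/(P₁V₁) = -1.031.
W_a / W_b = -0.785 / -1.031 = 0.7611.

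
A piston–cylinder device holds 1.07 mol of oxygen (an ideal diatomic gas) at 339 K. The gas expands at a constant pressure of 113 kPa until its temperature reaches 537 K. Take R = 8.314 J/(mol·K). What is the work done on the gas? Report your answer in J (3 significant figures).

Isobaric: W = P ΔV = nR ΔT.
W = (1.07)(8.314)(537 − 339) = 1761 J.
Work on gas = −W_by = -1761 J.

W ≈ -1760 J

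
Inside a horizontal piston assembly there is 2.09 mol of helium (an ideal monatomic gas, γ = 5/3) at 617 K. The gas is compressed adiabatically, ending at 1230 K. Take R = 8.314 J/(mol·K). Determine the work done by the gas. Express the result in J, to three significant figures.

Adiabatic ⇒ Q = 0, so W_by = −ΔU = nCᵥ(T₁ − T₂).
Cᵥ = 3R/2 = 12.47 J/(mol·K).
W = (2.09)(12.47)(617 − 1230) = -15977 J.

W ≈ -16000 J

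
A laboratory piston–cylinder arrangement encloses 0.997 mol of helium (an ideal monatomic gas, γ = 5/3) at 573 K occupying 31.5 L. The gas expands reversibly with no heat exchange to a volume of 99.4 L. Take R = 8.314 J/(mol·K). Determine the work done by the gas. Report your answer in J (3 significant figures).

W ≈ 3810 J

Adiabatic: TV^(γ−1) = const with γ = 5/3.
T₂ = T₁ (V₁/V₂)^(γ−1) = 573 × (31.5/99.4)^0.667 = 573 × 0.4648 = 266.3 K.
W_by = nCᵥ(T₁ − T₂) = (0.997)(12.47)(573 − 266.3) = 3813 J.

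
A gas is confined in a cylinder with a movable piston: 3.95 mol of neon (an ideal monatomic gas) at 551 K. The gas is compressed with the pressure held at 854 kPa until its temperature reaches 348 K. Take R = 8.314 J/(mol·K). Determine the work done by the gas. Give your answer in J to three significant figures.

Isobaric: W = P ΔV = nR ΔT.
W = (3.95)(8.314)(348 − 551) = -6667 J.

W ≈ -6670 J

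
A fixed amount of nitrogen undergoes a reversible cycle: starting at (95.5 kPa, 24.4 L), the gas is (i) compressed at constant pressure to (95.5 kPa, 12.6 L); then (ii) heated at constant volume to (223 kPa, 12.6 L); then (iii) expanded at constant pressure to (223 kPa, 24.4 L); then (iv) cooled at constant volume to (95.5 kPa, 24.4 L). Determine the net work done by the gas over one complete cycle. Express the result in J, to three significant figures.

W_net ≈ 1500 J

Constant-volume legs do no work.
W(i) = (95.5)(12.6 − 24.4) = -1127 J; W(iii) = (223)(24.4 − 12.6) = 2631 J.
W_net = -1127 + 2631 = 1504 J (the clockwise enclosed area).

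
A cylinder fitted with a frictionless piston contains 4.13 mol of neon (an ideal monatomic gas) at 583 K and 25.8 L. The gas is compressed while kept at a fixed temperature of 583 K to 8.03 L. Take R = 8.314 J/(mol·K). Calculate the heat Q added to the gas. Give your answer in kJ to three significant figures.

Q ≈ -23.4 kJ

Isothermal ⇒ ΔU = 0, so Q = W = nRT ln(V₂/V₁).
Q = (4.13)(8.314)(583) ln(8.03/25.8) = 20018 × -1.167 = -23365 J.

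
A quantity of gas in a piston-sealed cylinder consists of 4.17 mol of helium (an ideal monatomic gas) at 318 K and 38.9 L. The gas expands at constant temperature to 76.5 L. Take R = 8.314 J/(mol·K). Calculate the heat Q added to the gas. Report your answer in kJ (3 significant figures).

Isothermal ⇒ ΔU = 0, so Q = W = nRT ln(V₂/V₁).
Q = (4.17)(8.314)(318) ln(76.5/38.9) = 11025 × 0.6763 = 7456 J.

Q ≈ 7.46 kJ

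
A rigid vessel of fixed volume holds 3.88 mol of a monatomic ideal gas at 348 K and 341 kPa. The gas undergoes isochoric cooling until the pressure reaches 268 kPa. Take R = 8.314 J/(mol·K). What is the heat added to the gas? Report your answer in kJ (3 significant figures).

Q ≈ -3.60 kJ

Constant volume ⇒ W = 0, so Q = ΔU = nCᵥΔT with Cᵥ = 3R/2 = 12.47 J/(mol·K).
At constant V, T₂/T₁ = P₂/P₁ ⇒ ΔT = T₁(P₂/P₁ − 1) = 348·(268/341 − 1) = -74.5 K.
ΔU = (3.88)(12.47)(-74.5) = -3605 J.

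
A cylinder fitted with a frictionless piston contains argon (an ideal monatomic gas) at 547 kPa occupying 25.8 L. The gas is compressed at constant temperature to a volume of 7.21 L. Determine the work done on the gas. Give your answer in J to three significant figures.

Isothermal: W = nRT ln(V₂/V₁) = P₁V₁ ln(V₂/V₁).
P₁V₁ = (547 kPa)(25.8 L) = 14113 J.
W = 14113 × ln(7.21/25.8) = 14113 × -1.275
W_by_gas = -17992 J; work on gas = −W_by = 17992 J.

W ≈ 18000 J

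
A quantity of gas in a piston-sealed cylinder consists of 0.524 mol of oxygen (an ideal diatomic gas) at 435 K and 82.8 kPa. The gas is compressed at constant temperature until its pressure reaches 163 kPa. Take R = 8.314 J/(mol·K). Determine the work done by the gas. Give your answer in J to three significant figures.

W ≈ -1280 J

Isothermal process: W = nRT ln(V₂/V₁) = nRT ln(P₁/P₂).
W = (0.524)(8.314)(435) × ln(82.8/163)
  = 1895 × ln(0.508) = 1895 × -0.6773
W_by_gas = -1284 J.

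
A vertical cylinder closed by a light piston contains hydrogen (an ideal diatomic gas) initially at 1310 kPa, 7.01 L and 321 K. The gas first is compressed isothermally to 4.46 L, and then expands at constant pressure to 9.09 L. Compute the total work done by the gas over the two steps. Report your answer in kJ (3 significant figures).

W_total ≈ 5.38 kJ

Step 1 (isothermal): W = P₁V₁ ln(V₂/V₁) = (9183) ln(4.46/7.01) = -4152 J.
After step 1: P = 2059 kPa, V = 4.46 L, T = 321 K.
Step 2 (isobaric): W = PΔV = (2059 kPa)(9.09 − 4.46 L) = 9533 J.
W_total = -4152 + 9533 = 5381 J.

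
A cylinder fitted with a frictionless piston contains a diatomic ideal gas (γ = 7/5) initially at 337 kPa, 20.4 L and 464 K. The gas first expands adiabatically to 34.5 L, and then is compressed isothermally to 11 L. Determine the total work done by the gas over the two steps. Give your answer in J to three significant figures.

Step 1 (adiabatic): W = (P₁V₁ − P₂V₂)/(γ−1) = (6875 − 5572)/0.4 = 3258 J.
After step 1: P = 161.5 kPa, V = 34.5 L, T = 376 K.
Step 2 (isothermal): W = P₁V₁ ln(V₂/V₁) = (5572) ln(11/34.5) = -6369 J.
W_total = 3258 − 6369 = -3111 J.

W_total ≈ -3110 J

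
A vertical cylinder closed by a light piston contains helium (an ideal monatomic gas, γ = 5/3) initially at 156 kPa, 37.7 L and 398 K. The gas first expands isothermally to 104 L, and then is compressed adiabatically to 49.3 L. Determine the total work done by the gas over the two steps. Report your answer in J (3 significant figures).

W_total ≈ 279 J

Step 1 (isothermal): W = P₁V₁ ln(V₂/V₁) = (5881) ln(104/37.7) = 5968 J.
After step 1: P = 56.55 kPa, V = 104 L, T = 398 K.
Step 2 (adiabatic): W = (P₁V₁ − P₂V₂)/(γ−1) = (5881 − 9674)/0.667 = -5689 J.
W_total = 5968 − 5689 = 279.2 J.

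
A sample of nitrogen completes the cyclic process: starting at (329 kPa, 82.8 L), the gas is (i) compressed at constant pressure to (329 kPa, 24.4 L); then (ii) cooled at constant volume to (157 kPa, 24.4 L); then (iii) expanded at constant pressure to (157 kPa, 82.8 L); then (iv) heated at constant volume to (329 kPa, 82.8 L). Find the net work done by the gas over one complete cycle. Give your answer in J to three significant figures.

W_net ≈ -10000 J

Constant-volume legs do no work.
W(i) = (329)(24.4 − 82.8) = -19214 J; W(iii) = (157)(82.8 − 24.4) = 9169 J.
W_net = -19214 + 9169 = -10045 J (the counter-clockwise enclosed area).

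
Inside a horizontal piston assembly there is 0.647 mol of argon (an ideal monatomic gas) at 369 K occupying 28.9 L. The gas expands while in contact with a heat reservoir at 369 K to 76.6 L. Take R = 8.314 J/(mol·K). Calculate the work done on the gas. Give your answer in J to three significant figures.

Isothermal: W = nRT ln(V₂/V₁).
W = (0.647)(8.314)(369) × ln(76.6/28.9)
  = 1985 × 0.9748
W_by_gas = 1935 J; work on gas = −W_by = -1935 J.

W ≈ -1930 J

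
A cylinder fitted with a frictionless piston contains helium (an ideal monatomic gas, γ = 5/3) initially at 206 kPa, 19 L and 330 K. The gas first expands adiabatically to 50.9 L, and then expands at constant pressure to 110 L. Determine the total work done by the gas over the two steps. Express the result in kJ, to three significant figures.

Step 1 (adiabatic): W = (P₁V₁ − P₂V₂)/(γ−1) = (3914 − 2029)/0.667 = 2827 J.
After step 1: P = 39.87 kPa, V = 50.9 L, T = 171.1 K.
Step 2 (isobaric): W = PΔV = (39.87 kPa)(110 − 50.9 L) = 2356 J.
W_total = 2827 + 2356 = 5183 J.

W_total ≈ 5.18 kJ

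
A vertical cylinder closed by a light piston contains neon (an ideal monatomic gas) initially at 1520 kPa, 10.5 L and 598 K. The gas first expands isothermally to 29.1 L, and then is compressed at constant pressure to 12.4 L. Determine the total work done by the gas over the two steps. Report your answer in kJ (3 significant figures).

W_total ≈ 7.11 kJ

Step 1 (isothermal): W = P₁V₁ ln(V₂/V₁) = (15960) ln(29.1/10.5) = 16269 J.
After step 1: P = 548.5 kPa, V = 29.1 L, T = 598 K.
Step 2 (isobaric): W = PΔV = (548.5 kPa)(12.4 − 29.1 L) = -9159 J.
W_total = 16269 − 9159 = 7110 J.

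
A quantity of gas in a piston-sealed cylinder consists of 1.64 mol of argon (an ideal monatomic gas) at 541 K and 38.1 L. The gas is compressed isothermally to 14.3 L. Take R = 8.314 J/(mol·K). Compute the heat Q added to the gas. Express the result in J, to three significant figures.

Isothermal ⇒ ΔU = 0, so Q = W = nRT ln(V₂/V₁).
Q = (1.64)(8.314)(541) ln(14.3/38.1) = 7377 × -0.98 = -7229 J.

Q ≈ -7230 J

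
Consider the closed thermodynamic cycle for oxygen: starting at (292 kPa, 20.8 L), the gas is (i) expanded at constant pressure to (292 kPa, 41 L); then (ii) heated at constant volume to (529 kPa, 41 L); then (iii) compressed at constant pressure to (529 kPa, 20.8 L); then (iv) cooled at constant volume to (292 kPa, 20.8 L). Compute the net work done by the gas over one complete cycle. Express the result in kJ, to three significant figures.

W_net ≈ -4.79 kJ

Constant-volume legs do no work.
W(i) = (292)(41 − 20.8) = 5898 J; W(iii) = (529)(20.8 − 41) = -10686 J.
W_net = 5898 − 10686 = -4787 J (the counter-clockwise enclosed area).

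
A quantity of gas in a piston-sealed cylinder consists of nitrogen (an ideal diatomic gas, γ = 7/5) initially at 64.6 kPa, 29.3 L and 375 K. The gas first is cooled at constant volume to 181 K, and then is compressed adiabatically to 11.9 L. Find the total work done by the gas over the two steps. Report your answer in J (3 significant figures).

Step 1 (isochoric): W = 0 (constant volume).
After step 1: P = 31.18 kPa (V unchanged).
Step 2 (adiabatic): W = (P₁V₁ − P₂V₂)/(γ−1) = (913.6 − 1310)/0.4 = -991.1 J.
W_total = 0 − 991.1 = -991.1 J.

W_total ≈ -991 J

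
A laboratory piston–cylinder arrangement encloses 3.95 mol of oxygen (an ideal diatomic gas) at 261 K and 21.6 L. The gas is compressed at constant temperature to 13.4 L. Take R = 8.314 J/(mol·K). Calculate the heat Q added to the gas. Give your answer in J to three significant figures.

Isothermal ⇒ ΔU = 0, so Q = W = nRT ln(V₂/V₁).
Q = (3.95)(8.314)(261) ln(13.4/21.6) = 8571 × -0.4774 = -4092 J.

Q ≈ -4090 J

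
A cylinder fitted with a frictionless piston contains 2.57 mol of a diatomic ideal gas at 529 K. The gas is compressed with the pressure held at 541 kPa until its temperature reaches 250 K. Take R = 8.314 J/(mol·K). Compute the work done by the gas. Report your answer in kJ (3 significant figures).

W ≈ -5.96 kJ

Isobaric: W = P ΔV = nR ΔT.
W = (2.57)(8.314)(250 − 529) = -5961 J.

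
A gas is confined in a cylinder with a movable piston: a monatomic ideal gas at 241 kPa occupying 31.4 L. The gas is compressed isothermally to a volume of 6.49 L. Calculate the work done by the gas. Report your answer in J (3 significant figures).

W ≈ -11900 J

Isothermal: W = nRT ln(V₂/V₁) = P₁V₁ ln(V₂/V₁).
P₁V₁ = (241 kPa)(31.4 L) = 7567 J.
W = 7567 × ln(6.49/31.4) = 7567 × -1.577
W_by_gas = -11930 J.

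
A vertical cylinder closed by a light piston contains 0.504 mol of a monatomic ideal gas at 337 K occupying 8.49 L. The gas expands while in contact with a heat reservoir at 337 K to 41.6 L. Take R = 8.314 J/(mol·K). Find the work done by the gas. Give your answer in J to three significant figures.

Isothermal: W = nRT ln(V₂/V₁).
W = (0.504)(8.314)(337) × ln(41.6/8.49)
  = 1412 × 1.589
W_by_gas = 2244 J.

W ≈ 2240 J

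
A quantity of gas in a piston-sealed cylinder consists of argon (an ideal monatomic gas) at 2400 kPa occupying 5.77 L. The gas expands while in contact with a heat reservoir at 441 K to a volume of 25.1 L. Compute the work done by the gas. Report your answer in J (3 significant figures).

Isothermal: W = nRT ln(V₂/V₁) = P₁V₁ ln(V₂/V₁).
P₁V₁ = (2400 kPa)(5.77 L) = 13848 J.
W = 13848 × ln(25.1/5.77) = 13848 × 1.47
W_by_gas = 20359 J.

W ≈ 20400 J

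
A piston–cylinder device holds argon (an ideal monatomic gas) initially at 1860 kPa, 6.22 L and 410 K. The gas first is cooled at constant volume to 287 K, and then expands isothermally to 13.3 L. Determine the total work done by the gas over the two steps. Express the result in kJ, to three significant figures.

W_total ≈ 6.15 kJ

Step 1 (isochoric): W = 0 (constant volume).
After step 1: P = 1302 kPa (V unchanged).
Step 2 (isothermal): W = P₁V₁ ln(V₂/V₁) = (8098) ln(13.3/6.22) = 6155 J.
W_total = 0 + 6155 = 6155 J.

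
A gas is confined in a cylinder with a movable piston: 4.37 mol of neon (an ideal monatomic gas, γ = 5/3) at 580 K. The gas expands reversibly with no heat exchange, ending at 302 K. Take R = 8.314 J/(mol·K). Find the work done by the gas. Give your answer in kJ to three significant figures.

Adiabatic ⇒ Q = 0, so W_by = −ΔU = nCᵥ(T₁ − T₂).
Cᵥ = 3R/2 = 12.47 J/(mol·K).
W = (4.37)(12.47)(580 − 302) = 15151 J.

W ≈ 15.2 kJ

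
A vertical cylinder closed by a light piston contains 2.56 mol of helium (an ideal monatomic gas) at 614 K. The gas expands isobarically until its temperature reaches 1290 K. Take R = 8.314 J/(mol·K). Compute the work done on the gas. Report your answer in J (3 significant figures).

W ≈ -14400 J

Isobaric: W = P ΔV = nR ΔT.
W = (2.56)(8.314)(1290 − 614) = 14388 J.
Work on gas = −W_by = -14388 J.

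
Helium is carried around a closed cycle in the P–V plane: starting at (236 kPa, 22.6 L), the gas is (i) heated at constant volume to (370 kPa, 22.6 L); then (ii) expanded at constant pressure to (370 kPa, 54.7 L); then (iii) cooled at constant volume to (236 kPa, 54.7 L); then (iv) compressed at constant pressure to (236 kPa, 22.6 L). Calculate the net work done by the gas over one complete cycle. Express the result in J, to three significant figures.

Constant-volume legs do no work.
W(ii) = (370)(54.7 − 22.6) = 11877 J; W(iv) = (236)(22.6 − 54.7) = -7576 J.
W_net = 11877 − 7576 = 4301 J (the clockwise enclosed area).

W_net ≈ 4300 J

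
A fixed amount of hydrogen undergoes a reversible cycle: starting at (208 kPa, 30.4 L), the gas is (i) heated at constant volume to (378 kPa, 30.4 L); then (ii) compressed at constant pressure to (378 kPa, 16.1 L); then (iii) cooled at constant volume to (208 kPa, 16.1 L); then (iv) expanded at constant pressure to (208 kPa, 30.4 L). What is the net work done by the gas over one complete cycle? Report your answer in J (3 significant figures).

Constant-volume legs do no work.
W(ii) = (378)(16.1 − 30.4) = -5405 J; W(iv) = (208)(30.4 − 16.1) = 2974 J.
W_net = -5405 + 2974 = -2431 J (the counter-clockwise enclosed area).

W_net ≈ -2430 J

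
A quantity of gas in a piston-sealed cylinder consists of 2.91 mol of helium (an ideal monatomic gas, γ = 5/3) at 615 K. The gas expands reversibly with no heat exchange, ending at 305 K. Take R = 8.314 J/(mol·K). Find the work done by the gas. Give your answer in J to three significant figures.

Adiabatic ⇒ Q = 0, so W_by = −ΔU = nCᵥ(T₁ − T₂).
Cᵥ = 3R/2 = 12.47 J/(mol·K).
W = (2.91)(12.47)(615 − 305) = 11250 J.

W ≈ 11300 J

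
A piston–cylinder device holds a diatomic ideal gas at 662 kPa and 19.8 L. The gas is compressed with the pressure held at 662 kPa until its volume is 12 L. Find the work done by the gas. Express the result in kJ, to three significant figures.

Isobaric: W = P ΔV.
W = (662 kPa)(12 − 19.8 L) = (662)(-7.8) = -5164 J.

W ≈ -5.16 kJ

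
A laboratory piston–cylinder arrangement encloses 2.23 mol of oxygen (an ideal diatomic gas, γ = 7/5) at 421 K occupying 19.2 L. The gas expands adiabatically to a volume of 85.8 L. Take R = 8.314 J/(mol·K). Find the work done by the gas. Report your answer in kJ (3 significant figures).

Adiabatic: TV^(γ−1) = const with γ = 7/5.
T₂ = T₁ (V₁/V₂)^(γ−1) = 421 × (19.2/85.8)^0.4 = 421 × 0.5494 = 231.3 K.
W_by = nCᵥ(T₁ − T₂) = (2.23)(20.79)(421 − 231.3) = 8792 J.

W ≈ 8.79 kJ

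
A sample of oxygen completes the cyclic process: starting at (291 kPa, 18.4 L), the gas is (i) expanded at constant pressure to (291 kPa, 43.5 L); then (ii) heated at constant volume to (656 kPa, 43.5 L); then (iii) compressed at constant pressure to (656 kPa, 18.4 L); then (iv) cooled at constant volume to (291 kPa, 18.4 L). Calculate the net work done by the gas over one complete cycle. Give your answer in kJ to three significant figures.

Constant-volume legs do no work.
W(i) = (291)(43.5 − 18.4) = 7304 J; W(iii) = (656)(18.4 − 43.5) = -16466 J.
W_net = 7304 − 16466 = -9162 J (the counter-clockwise enclosed area).

W_net ≈ -9.16 kJ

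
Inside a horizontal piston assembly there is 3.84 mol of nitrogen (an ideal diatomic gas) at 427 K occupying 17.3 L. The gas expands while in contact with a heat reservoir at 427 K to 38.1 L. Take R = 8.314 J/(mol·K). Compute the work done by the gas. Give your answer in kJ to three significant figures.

Isothermal: W = nRT ln(V₂/V₁).
W = (3.84)(8.314)(427) × ln(38.1/17.3)
  = 13632 × 0.7895
W_by_gas = 10763 J.

W ≈ 10.8 kJ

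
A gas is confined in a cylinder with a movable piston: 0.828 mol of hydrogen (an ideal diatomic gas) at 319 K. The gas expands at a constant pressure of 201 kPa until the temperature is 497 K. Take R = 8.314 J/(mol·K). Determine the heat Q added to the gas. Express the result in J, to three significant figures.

Isobaric: W = nRΔT = (0.828)(8.314)(178) = 1225 J.
ΔU = nCᵥΔT with Cᵥ = 5R/2: ΔU = (0.828)(20.79)(178) = 3063 J.
Q = ΔU + W = 3063 + 1225 = 4289 J.

Q ≈ 4290 J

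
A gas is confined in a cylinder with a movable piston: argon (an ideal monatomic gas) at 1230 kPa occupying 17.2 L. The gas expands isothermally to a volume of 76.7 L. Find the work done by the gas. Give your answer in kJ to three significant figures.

W ≈ 31.6 kJ

Isothermal: W = nRT ln(V₂/V₁) = P₁V₁ ln(V₂/V₁).
P₁V₁ = (1230 kPa)(17.2 L) = 21156 J.
W = 21156 × ln(76.7/17.2) = 21156 × 1.495
W_by_gas = 31628 J.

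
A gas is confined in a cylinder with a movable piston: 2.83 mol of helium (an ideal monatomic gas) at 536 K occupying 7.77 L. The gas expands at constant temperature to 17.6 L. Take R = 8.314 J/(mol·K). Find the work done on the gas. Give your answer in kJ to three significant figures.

Isothermal: W = nRT ln(V₂/V₁).
W = (2.83)(8.314)(536) × ln(17.6/7.77)
  = 12611 × 0.8176
W_by_gas = 10311 J; work on gas = −W_by = -10311 J.

W ≈ -10.3 kJ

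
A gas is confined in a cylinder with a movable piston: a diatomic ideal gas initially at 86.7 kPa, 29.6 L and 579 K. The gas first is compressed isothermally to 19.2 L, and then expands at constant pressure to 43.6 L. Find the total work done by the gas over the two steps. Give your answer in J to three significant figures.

W_total ≈ 2150 J

Step 1 (isothermal): W = P₁V₁ ln(V₂/V₁) = (2566) ln(19.2/29.6) = -1111 J.
After step 1: P = 133.7 kPa, V = 19.2 L, T = 579 K.
Step 2 (isobaric): W = PΔV = (133.7 kPa)(43.6 − 19.2 L) = 3261 J.
W_total = -1111 + 3261 = 2150 J.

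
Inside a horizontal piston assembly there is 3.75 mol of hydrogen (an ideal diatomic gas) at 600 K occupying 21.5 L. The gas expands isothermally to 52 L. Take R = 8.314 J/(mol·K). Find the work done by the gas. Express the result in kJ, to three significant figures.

Isothermal: W = nRT ln(V₂/V₁).
W = (3.75)(8.314)(600) × ln(52/21.5)
  = 18706 × 0.8832
W_by_gas = 16521 J.

W ≈ 16.5 kJ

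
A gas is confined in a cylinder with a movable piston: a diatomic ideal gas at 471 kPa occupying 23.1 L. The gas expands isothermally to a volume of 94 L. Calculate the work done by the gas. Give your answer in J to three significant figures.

W ≈ 15300 J

Isothermal: W = nRT ln(V₂/V₁) = P₁V₁ ln(V₂/V₁).
P₁V₁ = (471 kPa)(23.1 L) = 10880 J.
W = 10880 × ln(94/23.1) = 10880 × 1.403
W_by_gas = 15270 J.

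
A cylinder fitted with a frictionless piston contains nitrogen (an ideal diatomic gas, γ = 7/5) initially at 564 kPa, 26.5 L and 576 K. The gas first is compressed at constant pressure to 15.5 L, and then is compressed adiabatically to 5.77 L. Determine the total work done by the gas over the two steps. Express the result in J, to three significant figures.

W_total ≈ -16800 J

Step 1 (isobaric): W = PΔV = (564 kPa)(15.5 − 26.5 L) = -6204 J.
After step 1: P = 564 kPa, V = 15.5 L, T = 336.9 K.
Step 2 (adiabatic): W = (P₁V₁ − P₂V₂)/(γ−1) = (8742 − 12980)/0.4 = -10595 J.
W_total = -6204 − 10595 = -16799 J.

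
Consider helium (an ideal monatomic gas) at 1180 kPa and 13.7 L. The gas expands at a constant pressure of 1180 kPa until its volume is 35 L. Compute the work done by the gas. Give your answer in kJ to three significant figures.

Isobaric: W = P ΔV.
W = (1180 kPa)(35 − 13.7 L) = (1180)(21.3) = 25134 J.

W ≈ 25.1 kJ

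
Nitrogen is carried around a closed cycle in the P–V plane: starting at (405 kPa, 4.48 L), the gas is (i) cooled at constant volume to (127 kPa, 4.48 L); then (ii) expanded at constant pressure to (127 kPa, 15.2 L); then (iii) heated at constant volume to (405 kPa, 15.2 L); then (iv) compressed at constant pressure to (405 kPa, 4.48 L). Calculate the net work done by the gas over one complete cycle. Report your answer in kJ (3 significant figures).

Constant-volume legs do no work.
W(ii) = (127)(15.2 − 4.48) = 1361 J; W(iv) = (405)(4.48 − 15.2) = -4342 J.
W_net = 1361 − 4342 = -2980 J (the counter-clockwise enclosed area).

W_net ≈ -2.98 kJ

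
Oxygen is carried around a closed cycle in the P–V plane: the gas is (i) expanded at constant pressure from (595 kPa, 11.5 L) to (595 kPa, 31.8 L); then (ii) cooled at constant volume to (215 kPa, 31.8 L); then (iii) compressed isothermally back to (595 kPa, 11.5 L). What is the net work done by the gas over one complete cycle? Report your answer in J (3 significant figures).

Leg (i): W = PΔV = (595)(31.8 − 11.5) = 12078 J.
Leg (ii): W = 0.
Leg (iii): W = PᵢVᵢ ln(V_f/Vᵢ) = (6837) ln(11.5/31.8) = -6954 J.
W_net = 12078 − 6954 = 5124 J.

W_net ≈ 5120 J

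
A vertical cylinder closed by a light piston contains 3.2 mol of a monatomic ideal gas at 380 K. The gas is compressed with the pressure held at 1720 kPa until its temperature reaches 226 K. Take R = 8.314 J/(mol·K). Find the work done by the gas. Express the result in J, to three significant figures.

Isobaric: W = P ΔV = nR ΔT.
W = (3.2)(8.314)(226 − 380) = -4097 J.

W ≈ -4100 J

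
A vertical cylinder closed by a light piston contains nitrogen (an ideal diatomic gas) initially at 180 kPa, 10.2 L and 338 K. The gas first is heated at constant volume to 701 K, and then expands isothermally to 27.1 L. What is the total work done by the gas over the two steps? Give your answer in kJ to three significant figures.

Step 1 (isochoric): W = 0 (constant volume).
After step 1: P = 373.3 kPa (V unchanged).
Step 2 (isothermal): W = P₁V₁ ln(V₂/V₁) = (3808) ln(27.1/10.2) = 3721 J.
W_total = 0 + 3721 = 3721 J.

W_total ≈ 3.72 kJ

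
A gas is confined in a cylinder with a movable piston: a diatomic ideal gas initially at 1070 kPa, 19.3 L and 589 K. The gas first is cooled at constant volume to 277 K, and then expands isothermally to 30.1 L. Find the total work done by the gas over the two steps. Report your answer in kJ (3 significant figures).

W_total ≈ 4.32 kJ

Step 1 (isochoric): W = 0 (constant volume).
After step 1: P = 503.2 kPa (V unchanged).
Step 2 (isothermal): W = P₁V₁ ln(V₂/V₁) = (9712) ln(30.1/19.3) = 4316 J.
W_total = 0 + 4316 = 4316 J.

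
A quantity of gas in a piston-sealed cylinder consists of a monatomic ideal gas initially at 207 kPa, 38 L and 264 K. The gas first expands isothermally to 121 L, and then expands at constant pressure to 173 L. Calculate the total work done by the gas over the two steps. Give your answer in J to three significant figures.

Step 1 (isothermal): W = P₁V₁ ln(V₂/V₁) = (7866) ln(121/38) = 9110 J.
After step 1: P = 65.01 kPa, V = 121 L, T = 264 K.
Step 2 (isobaric): W = PΔV = (65.01 kPa)(173 − 121 L) = 3380 J.
W_total = 9110 + 3380 = 12491 J.

W_total ≈ 12500 J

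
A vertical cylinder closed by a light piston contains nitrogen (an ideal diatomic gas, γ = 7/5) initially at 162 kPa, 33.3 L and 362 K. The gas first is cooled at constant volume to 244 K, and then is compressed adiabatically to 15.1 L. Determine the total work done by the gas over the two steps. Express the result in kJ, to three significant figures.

W_total ≈ -3.38 kJ

Step 1 (isochoric): W = 0 (constant volume).
After step 1: P = 109.2 kPa (V unchanged).
Step 2 (adiabatic): W = (P₁V₁ − P₂V₂)/(γ−1) = (3636 − 4989)/0.4 = -3383 J.
W_total = 0 − 3383 = -3383 J.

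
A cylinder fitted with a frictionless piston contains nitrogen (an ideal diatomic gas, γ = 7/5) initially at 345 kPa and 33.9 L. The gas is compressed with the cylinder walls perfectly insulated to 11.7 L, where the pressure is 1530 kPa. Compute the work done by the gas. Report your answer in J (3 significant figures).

Adiabatic: W = (P₁V₁ − P₂V₂)/(γ − 1) with γ = 7/5.
P₁V₁ = 11696 J, P₂V₂ = 17901 J.
W = (11696 − 17901) / 0.4 = -15514 J.

W ≈ -15500 J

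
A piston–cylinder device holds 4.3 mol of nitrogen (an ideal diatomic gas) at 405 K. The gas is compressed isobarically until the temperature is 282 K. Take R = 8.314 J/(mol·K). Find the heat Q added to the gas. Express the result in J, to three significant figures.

Q ≈ -15400 J

Isobaric: W = nRΔT = (4.3)(8.314)(-123) = -4397 J.
ΔU = nCᵥΔT with Cᵥ = 5R/2: ΔU = (4.3)(20.79)(-123) = -10993 J.
Q = ΔU + W = -10993 − 4397 = -15390 J.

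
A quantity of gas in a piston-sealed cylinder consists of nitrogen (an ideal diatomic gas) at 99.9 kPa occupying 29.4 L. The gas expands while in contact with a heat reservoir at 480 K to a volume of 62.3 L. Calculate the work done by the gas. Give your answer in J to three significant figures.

W ≈ 2210 J

Isothermal: W = nRT ln(V₂/V₁) = P₁V₁ ln(V₂/V₁).
P₁V₁ = (99.9 kPa)(29.4 L) = 2937 J.
W = 2937 × ln(62.3/29.4) = 2937 × 0.751
W_by_gas = 2206 J.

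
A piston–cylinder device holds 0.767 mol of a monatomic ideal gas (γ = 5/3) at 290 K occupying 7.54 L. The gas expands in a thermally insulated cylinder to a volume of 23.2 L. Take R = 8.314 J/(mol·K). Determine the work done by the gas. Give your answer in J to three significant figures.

W ≈ 1460 J

Adiabatic: TV^(γ−1) = const with γ = 5/3.
T₂ = T₁ (V₁/V₂)^(γ−1) = 290 × (7.54/23.2)^0.667 = 290 × 0.4727 = 137.1 K.
W_by = nCᵥ(T₁ − T₂) = (0.767)(12.47)(290 − 137.1) = 1463 J.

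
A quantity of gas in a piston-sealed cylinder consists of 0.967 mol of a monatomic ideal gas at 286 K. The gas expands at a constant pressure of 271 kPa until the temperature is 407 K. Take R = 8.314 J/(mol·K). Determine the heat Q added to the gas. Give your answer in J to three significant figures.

Isobaric: W = nRΔT = (0.967)(8.314)(121) = 972.8 J.
ΔU = nCᵥΔT with Cᵥ = 3R/2: ΔU = (0.967)(12.47)(121) = 1459 J.
Q = ΔU + W = 1459 + 972.8 = 2432 J.

Q ≈ 2430 J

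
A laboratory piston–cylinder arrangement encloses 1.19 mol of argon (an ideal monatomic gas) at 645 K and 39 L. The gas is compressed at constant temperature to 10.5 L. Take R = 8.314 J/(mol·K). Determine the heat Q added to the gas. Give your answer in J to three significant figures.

Isothermal ⇒ ΔU = 0, so Q = W = nRT ln(V₂/V₁).
Q = (1.19)(8.314)(645) ln(10.5/39) = 6381 × -1.312 = -8374 J.

Q ≈ -8370 J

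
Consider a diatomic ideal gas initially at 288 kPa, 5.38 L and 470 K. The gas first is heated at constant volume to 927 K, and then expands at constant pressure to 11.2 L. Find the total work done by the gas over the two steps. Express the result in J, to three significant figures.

W_total ≈ 3310 J

Step 1 (isochoric): W = 0 (constant volume).
After step 1: P = 568 kPa (V unchanged).
Step 2 (isobaric): W = PΔV = (568 kPa)(11.2 − 5.38 L) = 3306 J.
W_total = 0 + 3306 = 3306 J.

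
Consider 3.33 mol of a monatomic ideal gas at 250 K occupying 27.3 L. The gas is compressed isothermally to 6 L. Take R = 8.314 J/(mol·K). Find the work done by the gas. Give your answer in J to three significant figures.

W ≈ -10500 J

Isothermal: W = nRT ln(V₂/V₁).
W = (3.33)(8.314)(250) × ln(6/27.3)
  = 6921 × -1.515
W_by_gas = -10487 J.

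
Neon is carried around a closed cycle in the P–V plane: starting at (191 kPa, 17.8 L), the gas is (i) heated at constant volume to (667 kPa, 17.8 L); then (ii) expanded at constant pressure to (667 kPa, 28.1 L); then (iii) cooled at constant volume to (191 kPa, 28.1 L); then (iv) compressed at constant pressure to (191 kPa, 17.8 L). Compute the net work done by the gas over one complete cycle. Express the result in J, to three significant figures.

Constant-volume legs do no work.
W(ii) = (667)(28.1 − 17.8) = 6870 J; W(iv) = (191)(17.8 − 28.1) = -1967 J.
W_net = 6870 − 1967 = 4903 J (the clockwise enclosed area).

W_net ≈ 4900 J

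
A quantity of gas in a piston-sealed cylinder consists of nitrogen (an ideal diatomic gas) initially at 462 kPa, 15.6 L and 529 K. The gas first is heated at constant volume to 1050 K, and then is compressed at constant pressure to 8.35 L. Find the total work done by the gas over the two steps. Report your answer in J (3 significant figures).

Step 1 (isochoric): W = 0 (constant volume).
After step 1: P = 917 kPa (V unchanged).
Step 2 (isobaric): W = PΔV = (917 kPa)(8.35 − 15.6 L) = -6648 J.
W_total = 0 − 6648 = -6648 J.

W_total ≈ -6650 J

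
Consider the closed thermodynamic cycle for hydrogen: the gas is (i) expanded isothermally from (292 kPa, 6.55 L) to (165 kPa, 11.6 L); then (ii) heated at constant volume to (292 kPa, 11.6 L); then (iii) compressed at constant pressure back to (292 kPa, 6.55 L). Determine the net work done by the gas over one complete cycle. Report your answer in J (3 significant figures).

Leg (i): W = PᵢVᵢ ln(V_f/Vᵢ) = (1913) ln(11.6/6.55) = 1093 J.
Leg (ii): W = 0.
Leg (iii): W = PΔV = (292)(6.55 − 11.6) = -1475 J.
W_net = 1093 − 1475 = -381.5 J.

W_net ≈ -381 J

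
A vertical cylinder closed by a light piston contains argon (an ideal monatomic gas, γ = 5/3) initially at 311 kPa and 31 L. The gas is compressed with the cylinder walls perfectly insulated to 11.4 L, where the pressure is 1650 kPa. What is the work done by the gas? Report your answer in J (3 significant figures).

W ≈ -13800 J

Adiabatic: W = (P₁V₁ − P₂V₂)/(γ − 1) with γ = 5/3.
P₁V₁ = 9641 J, P₂V₂ = 18810 J.
W = (9641 − 18810) / 0.6667 = -13753 J.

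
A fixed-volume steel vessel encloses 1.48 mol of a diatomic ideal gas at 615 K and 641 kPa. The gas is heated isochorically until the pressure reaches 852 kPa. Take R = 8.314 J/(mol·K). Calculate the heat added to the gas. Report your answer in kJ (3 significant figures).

Constant volume ⇒ W = 0, so Q = ΔU = nCᵥΔT with Cᵥ = 5R/2 = 20.79 J/(mol·K).
At constant V, T₂/T₁ = P₂/P₁ ⇒ ΔT = T₁(P₂/P₁ − 1) = 615·(852/641 − 1) = 202.4 K.
ΔU = (1.48)(20.79)(202.4) = 6227 J.

Q ≈ 6.23 kJ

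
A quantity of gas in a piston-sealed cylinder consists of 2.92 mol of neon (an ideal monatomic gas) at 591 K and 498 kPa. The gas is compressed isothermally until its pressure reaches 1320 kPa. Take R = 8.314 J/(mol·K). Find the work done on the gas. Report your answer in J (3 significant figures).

Isothermal process: W = nRT ln(V₂/V₁) = nRT ln(P₁/P₂).
W = (2.92)(8.314)(591) × ln(498/1320)
  = 14348 × ln(0.3773) = 14348 × -0.9748
W_by_gas = -13986 J; work on gas = −W_by = 13986 J.

W ≈ 14000 J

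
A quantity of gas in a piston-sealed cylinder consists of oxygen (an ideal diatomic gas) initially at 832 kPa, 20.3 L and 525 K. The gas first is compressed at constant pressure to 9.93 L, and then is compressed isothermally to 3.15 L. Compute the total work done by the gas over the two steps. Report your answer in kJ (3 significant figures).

W_total ≈ -18.1 kJ

Step 1 (isobaric): W = PΔV = (832 kPa)(9.93 − 20.3 L) = -8628 J.
After step 1: P = 832 kPa, V = 9.93 L, T = 256.8 K.
Step 2 (isothermal): W = P₁V₁ ln(V₂/V₁) = (8262) ln(3.15/9.93) = -9486 J.
W_total = -8628 − 9486 = -18114 J.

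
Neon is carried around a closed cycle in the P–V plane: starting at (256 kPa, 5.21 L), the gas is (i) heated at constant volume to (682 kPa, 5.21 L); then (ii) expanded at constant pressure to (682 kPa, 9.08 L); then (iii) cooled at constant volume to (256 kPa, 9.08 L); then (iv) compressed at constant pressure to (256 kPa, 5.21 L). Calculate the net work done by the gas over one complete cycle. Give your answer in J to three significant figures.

Constant-volume legs do no work.
W(ii) = (682)(9.08 − 5.21) = 2639 J; W(iv) = (256)(5.21 − 9.08) = -990.7 J.
W_net = 2639 − 990.7 = 1649 J (the clockwise enclosed area).

W_net ≈ 1650 J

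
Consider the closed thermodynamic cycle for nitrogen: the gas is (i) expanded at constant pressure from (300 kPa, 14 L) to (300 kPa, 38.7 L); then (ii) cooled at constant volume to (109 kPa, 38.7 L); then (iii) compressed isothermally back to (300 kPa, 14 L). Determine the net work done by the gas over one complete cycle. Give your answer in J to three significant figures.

W_net ≈ 3120 J

Leg (i): W = PΔV = (300)(38.7 − 14) = 7410 J.
Leg (ii): W = 0.
Leg (iii): W = PᵢVᵢ ln(V_f/Vᵢ) = (4218) ln(14/38.7) = -4289 J.
W_net = 7410 − 4289 = 3121 J.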